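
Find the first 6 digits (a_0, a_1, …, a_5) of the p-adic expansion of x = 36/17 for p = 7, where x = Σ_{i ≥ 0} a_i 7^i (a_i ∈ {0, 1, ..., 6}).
(a_0, …, a_5) = (5, 0, 2, 3, 2, 5)

v_7(36/17) = 0 (numerator and denominator both coprime to 7), so x ∈ ℤ_7^×. Compute digits iteratively via a_i = x_i mod 7, x_{i+1} = (x_i − a_i)/7, with x_0 = x:
  x_0 = 36/17;  a_0 = 5;  x_1 = (x_0 − 5)/7 = -7/17
  x_1 = -7/17;  a_1 = 0;  x_2 = (x_1 − 0)/7 = -1/17
  x_2 = -1/17;  a_2 = 2;  x_3 = (x_2 − 2)/7 = -5/17
  x_3 = -5/17;  a_3 = 3;  x_4 = (x_3 − 3)/7 = -8/17
  x_4 = -8/17;  a_4 = 2;  x_5 = (x_4 − 2)/7 = -6/17
  x_5 = -6/17;  a_5 = 5;  x_6 = (x_5 − 5)/7 = -13/17
Digits: (5, 0, 2, 3, 2, 5).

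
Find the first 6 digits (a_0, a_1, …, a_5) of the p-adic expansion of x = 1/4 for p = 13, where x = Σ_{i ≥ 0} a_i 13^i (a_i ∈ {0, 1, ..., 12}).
(a_0, …, a_5) = (10, 9, 9, 9, 9, 9)

v_13(1/4) = 0 (numerator and denominator both coprime to 13), so x ∈ ℤ_13^×. Compute digits iteratively via a_i = x_i mod 13, x_{i+1} = (x_i − a_i)/13, with x_0 = x:
  x_0 = 1/4;  a_0 = 10;  x_1 = (x_0 − 10)/13 = -3/4
  x_1 = -3/4;  a_1 = 9;  x_2 = (x_1 − 9)/13 = -3/4
  x_2 = -3/4;  a_2 = 9;  x_3 = (x_2 − 9)/13 = -3/4
  x_3 = -3/4;  a_3 = 9;  x_4 = (x_3 − 9)/13 = -3/4
  x_4 = -3/4;  a_4 = 9;  x_5 = (x_4 − 9)/13 = -3/4
  x_5 = -3/4;  a_5 = 9;  x_6 = (x_5 − 9)/13 = -3/4
Digits: (10, 9, 9, 9, 9, 9).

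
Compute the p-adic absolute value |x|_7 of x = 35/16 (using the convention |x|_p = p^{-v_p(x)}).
|35/16|_7 = 1/7

Step 1 — compute v_7(x) by factoring powers of 7 out of the numerator and denominator: v_7(35/16) = 1. Step 2 — apply |x|_p = p^{-v_p(x)} = 7^{-1} = 1/7.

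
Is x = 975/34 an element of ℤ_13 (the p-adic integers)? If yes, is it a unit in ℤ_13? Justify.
x ∈ ℤ_13 but not a unit; v_13(x) = 1 > 0

ℤ_13 = {x ∈ ℚ_13 : v_13(x) ≥ 0} and ℤ_13^× = {x ∈ ℤ_13 : v_13(x) = 0}. Here v_13(975/34) = v_13(num) − v_13(den) = 1; compare against these criteria.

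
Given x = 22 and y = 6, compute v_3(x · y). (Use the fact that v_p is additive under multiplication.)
v_3(132) = 1

v_p(x) = 0 (factor: 22 = 3^0 · 22); v_p(y) = 1 (factor: 6 = 3^1 · 2). Additivity: v_p(xy) = v_p(x) + v_p(y) = 0 + 1 = 1. (Direct check: xy = 132 = 3^1 · (44).)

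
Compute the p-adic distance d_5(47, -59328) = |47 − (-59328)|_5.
d_5(47, -59328) = 1/3125

Step 1 — x − y = 47 − (-59328) = 59375. Step 2 — v_5(59375) = 5 (factor: 59375 = (5^5 · 19); the sign does not affect v_p). Step 3 — |x − y|_5 = 5^{-5} = 1/3125.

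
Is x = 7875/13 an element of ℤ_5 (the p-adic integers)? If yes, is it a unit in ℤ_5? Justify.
x ∈ ℤ_5 but not a unit; v_5(x) = 3 > 0

ℤ_5 = {x ∈ ℚ_5 : v_5(x) ≥ 0} and ℤ_5^× = {x ∈ ℤ_5 : v_5(x) = 0}. Here v_5(7875/13) = v_5(num) − v_5(den) = 3; compare against these criteria.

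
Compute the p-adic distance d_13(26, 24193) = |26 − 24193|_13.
d_13(26, 24193) = 1/2197

Step 1 — x − y = 26 − 24193 = -24167. Step 2 — v_13(-24167) = 3 (factor: -24167 = −(13^3 · 11); the sign does not affect v_p). Step 3 — |x − y|_13 = 13^{-3} = 1/2197.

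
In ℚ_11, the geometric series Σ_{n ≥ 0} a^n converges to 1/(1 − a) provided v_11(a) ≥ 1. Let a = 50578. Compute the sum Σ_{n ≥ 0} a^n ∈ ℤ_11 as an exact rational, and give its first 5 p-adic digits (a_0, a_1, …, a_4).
Σ a^n = 1/(1 − a) = -1/50577;  first 5 digits = (1, 0, 0, 5, 3)

v_11(a) = 3 ≥ 1, so the series converges in ℤ_11 to 1/(1 − a) = 1/(1 − 50578) = -1/50577. Expand this rational in ℤ_11: compute digits iteratively via d_i = x_i mod 11, x_{i+1} = (x_i − d_i)/11. The first 5 digits are (1, 0, 0, 5, 3).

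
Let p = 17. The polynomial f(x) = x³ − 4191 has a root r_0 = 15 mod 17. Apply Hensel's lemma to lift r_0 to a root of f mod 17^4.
r_3 = 52681 (mod 83521)

Hensel: r_{i+1} = r_i − f(r_i)/f′(r_i) mod 17^{i+2}, where f′(x) = 3x². Iterate:
  r_0 = 15 (mod 17)
  r_1 = 83 (mod 289)
  r_2 = 3551 (mod 4913)
  r_3 = 52681 (mod 83521)
Final: r = 52681 with f(r) ≡ 0 mod 17^4.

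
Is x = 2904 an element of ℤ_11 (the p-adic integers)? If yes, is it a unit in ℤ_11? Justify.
x ∈ ℤ_11 but not a unit; v_11(x) = 2 > 0

ℤ_11 = {x ∈ ℚ_11 : v_11(x) ≥ 0} and ℤ_11^× = {x ∈ ℤ_11 : v_11(x) = 0}. Here v_11(2904) = v_11(num) − v_11(den) = 2; compare against these criteria.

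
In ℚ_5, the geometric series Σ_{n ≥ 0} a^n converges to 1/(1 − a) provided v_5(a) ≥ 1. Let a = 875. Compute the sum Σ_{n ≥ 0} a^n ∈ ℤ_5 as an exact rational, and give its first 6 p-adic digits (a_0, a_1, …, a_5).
Σ a^n = 1/(1 − a) = -1/874;  first 6 digits = (1, 0, 0, 2, 1, 0)

v_5(a) = 3 ≥ 1, so the series converges in ℤ_5 to 1/(1 − a) = 1/(1 − 875) = -1/874. Expand this rational in ℤ_5: compute digits iteratively via d_i = x_i mod 5, x_{i+1} = (x_i − d_i)/5. The first 6 digits are (1, 0, 0, 2, 1, 0).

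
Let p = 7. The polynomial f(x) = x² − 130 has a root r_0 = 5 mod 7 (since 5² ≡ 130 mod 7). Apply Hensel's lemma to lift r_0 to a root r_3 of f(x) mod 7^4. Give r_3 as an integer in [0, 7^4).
r_3 = 922 (mod 2401)

Hensel's recurrence: r_{i+1} = r_i − f(r_i)·(f′(r_i))^{-1} mod 7^{i+2}, with f′(x) = 2x. Iterate:
  r_0 = 5 (mod 7)
  r_1 = 40 (mod 49)
  r_2 = 236 (mod 343)
  r_3 = 922 (mod 2401)
Final: r_3 = 922, and one checks f(r_3) ≡ 0 mod 7^4.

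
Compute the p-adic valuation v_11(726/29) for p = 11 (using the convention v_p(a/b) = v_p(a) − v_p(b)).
v_11(726/29) = 2

Factor powers of 11 from the numerator and denominator of the reduced fraction: 726 = 11^2 · 6 and 29 = 11^0 · 29. Apply v_p(a/b) = v_p(a) − v_p(b): v_11(726/29) = 2 − 0 = 2.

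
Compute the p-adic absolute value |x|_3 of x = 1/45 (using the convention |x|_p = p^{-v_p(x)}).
|1/45|_3 = 9

Step 1 — compute v_3(x) by factoring powers of 3 out of the numerator and denominator: v_3(1/45) = -2. Step 2 — apply |x|_p = p^{-v_p(x)} = 3^{2} = 9.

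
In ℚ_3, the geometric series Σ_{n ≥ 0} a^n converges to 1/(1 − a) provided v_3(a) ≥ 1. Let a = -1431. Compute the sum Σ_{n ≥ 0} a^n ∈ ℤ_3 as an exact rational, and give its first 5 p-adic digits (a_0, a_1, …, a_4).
Σ a^n = 1/(1 − a) = 1/1432;  first 5 digits = (1, 0, 0, 1, 0)

v_3(a) = 3 ≥ 1, so the series converges in ℤ_3 to 1/(1 − a) = 1/(1 − (-1431)) = 1/1432. Expand this rational in ℤ_3: compute digits iteratively via d_i = x_i mod 3, x_{i+1} = (x_i − d_i)/3. The first 5 digits are (1, 0, 0, 1, 0).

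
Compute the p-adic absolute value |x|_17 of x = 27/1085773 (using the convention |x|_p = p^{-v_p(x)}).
|27/1085773|_17 = 83521

Step 1 — compute v_17(x) by factoring powers of 17 out of the numerator and denominator: v_17(27/1085773) = -4. Step 2 — apply |x|_p = p^{-v_p(x)} = 17^{4} = 83521.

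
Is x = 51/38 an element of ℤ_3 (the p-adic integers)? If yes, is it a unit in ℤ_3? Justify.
x ∈ ℤ_3 but not a unit; v_3(x) = 1 > 0

ℤ_3 = {x ∈ ℚ_3 : v_3(x) ≥ 0} and ℤ_3^× = {x ∈ ℤ_3 : v_3(x) = 0}. Here v_3(51/38) = v_3(num) − v_3(den) = 1; compare against these criteria.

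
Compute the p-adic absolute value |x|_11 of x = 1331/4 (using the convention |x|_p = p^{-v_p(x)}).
|1331/4|_11 = 1/1331

Step 1 — compute v_11(x) by factoring powers of 11 out of the numerator and denominator: v_11(1331/4) = 3. Step 2 — apply |x|_p = p^{-v_p(x)} = 11^{-3} = 1/1331.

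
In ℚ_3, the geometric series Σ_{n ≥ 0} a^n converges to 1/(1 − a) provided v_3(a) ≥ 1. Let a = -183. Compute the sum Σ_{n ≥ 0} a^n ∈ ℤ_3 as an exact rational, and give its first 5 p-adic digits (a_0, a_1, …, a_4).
Σ a^n = 1/(1 − a) = 1/184;  first 5 digits = (1, 2, 1, 2, 0)

v_3(a) = 1 ≥ 1, so the series converges in ℤ_3 to 1/(1 − a) = 1/(1 − (-183)) = 1/184. Expand this rational in ℤ_3: compute digits iteratively via d_i = x_i mod 3, x_{i+1} = (x_i − d_i)/3. The first 5 digits are (1, 2, 1, 2, 0).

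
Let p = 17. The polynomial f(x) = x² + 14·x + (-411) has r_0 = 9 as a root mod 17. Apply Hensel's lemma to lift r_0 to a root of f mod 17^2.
r_1 = 196 (mod 289)

Hensel: r_{i+1} = r_i − f(r_i)·(f′(r_i))^{-1} mod 17^{i+2}, f′(x) = 2x + 14. Iterate:
  r_0 = 9 (mod 17)
  r_1 = 196 (mod 289)
Final: r = 196 satisfies f(r) ≡ 0 mod 17^2.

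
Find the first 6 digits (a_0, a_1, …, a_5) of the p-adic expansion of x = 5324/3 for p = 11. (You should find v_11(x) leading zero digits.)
(a_0, …, a_5) = (0, 0, 0, 5, 7, 3)

v_11(5324/3) = 3, so a_0 = ... = a_2 = 0. Factor out: x = 11^3 · u with u = 4/3 a unit in ℤ_11. Expand u iteratively via a_{v+i} = u_i mod 11, u_{i+1} = (u_i − a_{v+i})/11:
  u_0 = 4/3;  a_3 = 5;  u_1 = (u_0 − 5)/11 = -1/3
  u_1 = -1/3;  a_4 = 7;  u_2 = (u_1 − 7)/11 = -2/3
  u_2 = -2/3;  a_5 = 3;  u_3 = (u_2 − 3)/11 = -1/3
Digits: (0, 0, 0, 5, 7, 3).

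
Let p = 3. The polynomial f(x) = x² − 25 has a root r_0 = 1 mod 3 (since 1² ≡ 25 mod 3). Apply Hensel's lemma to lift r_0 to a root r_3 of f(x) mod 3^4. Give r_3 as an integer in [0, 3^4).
r_3 = 76 (mod 81)

Hensel's recurrence: r_{i+1} = r_i − f(r_i)·(f′(r_i))^{-1} mod 3^{i+2}, with f′(x) = 2x. Iterate:
  r_0 = 1 (mod 3)
  r_1 = 4 (mod 9)
  r_2 = 22 (mod 27)
  r_3 = 76 (mod 81)
Final: r_3 = 76, and one checks f(r_3) ≡ 0 mod 3^4.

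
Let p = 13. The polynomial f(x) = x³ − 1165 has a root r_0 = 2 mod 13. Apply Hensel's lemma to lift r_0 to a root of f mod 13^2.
r_1 = 28 (mod 169)

Hensel: r_{i+1} = r_i − f(r_i)/f′(r_i) mod 13^{i+2}, where f′(x) = 3x². Iterate:
  r_0 = 2 (mod 13)
  r_1 = 28 (mod 169)
Final: r = 28 with f(r) ≡ 0 mod 13^2.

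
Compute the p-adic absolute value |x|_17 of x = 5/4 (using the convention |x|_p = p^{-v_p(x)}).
|5/4|_17 = 1

Step 1 — compute v_17(x) by factoring powers of 17 out of the numerator and denominator: v_17(5/4) = 0. Step 2 — apply |x|_p = p^{-v_p(x)} = 17^{0} = 1.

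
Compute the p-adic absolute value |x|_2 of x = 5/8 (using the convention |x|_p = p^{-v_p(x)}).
|5/8|_2 = 8

Step 1 — compute v_2(x) by factoring powers of 2 out of the numerator and denominator: v_2(5/8) = -3. Step 2 — apply |x|_p = p^{-v_p(x)} = 2^{3} = 8.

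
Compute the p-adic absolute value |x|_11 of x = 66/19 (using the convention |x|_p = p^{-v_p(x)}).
|66/19|_11 = 1/11

Step 1 — compute v_11(x) by factoring powers of 11 out of the numerator and denominator: v_11(66/19) = 1. Step 2 — apply |x|_p = p^{-v_p(x)} = 11^{-1} = 1/11.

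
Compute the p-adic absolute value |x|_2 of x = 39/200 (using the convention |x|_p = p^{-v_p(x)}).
|39/200|_2 = 8

Step 1 — compute v_2(x) by factoring powers of 2 out of the numerator and denominator: v_2(39/200) = -3. Step 2 — apply |x|_p = p^{-v_p(x)} = 2^{3} = 8.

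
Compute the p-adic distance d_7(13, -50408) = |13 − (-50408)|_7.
d_7(13, -50408) = 1/16807

Step 1 — x − y = 13 − (-50408) = 50421. Step 2 — v_7(50421) = 5 (factor: 50421 = (7^5 · 3); the sign does not affect v_p). Step 3 — |x − y|_7 = 7^{-5} = 1/16807.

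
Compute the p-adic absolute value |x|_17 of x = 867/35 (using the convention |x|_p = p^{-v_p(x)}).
|867/35|_17 = 1/289

Step 1 — compute v_17(x) by factoring powers of 17 out of the numerator and denominator: v_17(867/35) = 2. Step 2 — apply |x|_p = p^{-v_p(x)} = 17^{-2} = 1/289.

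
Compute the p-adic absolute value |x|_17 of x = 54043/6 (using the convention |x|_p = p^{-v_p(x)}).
|54043/6|_17 = 1/4913

Step 1 — compute v_17(x) by factoring powers of 17 out of the numerator and denominator: v_17(54043/6) = 3. Step 2 — apply |x|_p = p^{-v_p(x)} = 17^{-3} = 1/4913.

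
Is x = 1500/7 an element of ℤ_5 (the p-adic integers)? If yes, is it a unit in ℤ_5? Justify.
x ∈ ℤ_5 but not a unit; v_5(x) = 3 > 0

ℤ_5 = {x ∈ ℚ_5 : v_5(x) ≥ 0} and ℤ_5^× = {x ∈ ℤ_5 : v_5(x) = 0}. Here v_5(1500/7) = v_5(num) − v_5(den) = 3; compare against these criteria.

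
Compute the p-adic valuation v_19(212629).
v_19(212629) = 3

v_19(n) is the largest exponent k such that 19^k divides n. Factor out: 212629 = 19^3 · 31. (Sign doesn't affect v_p.) So v_19(212629) = 3.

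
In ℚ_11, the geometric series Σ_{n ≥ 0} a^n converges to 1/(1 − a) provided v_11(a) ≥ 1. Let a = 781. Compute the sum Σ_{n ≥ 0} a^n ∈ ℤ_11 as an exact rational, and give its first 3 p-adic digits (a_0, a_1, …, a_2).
Σ a^n = 1/(1 − a) = -1/780;  first 3 digits = (1, 5, 9)

v_11(a) = 1 ≥ 1, so the series converges in ℤ_11 to 1/(1 − a) = 1/(1 − 781) = -1/780. Expand this rational in ℤ_11: compute digits iteratively via d_i = x_i mod 11, x_{i+1} = (x_i − d_i)/11. The first 3 digits are (1, 5, 9).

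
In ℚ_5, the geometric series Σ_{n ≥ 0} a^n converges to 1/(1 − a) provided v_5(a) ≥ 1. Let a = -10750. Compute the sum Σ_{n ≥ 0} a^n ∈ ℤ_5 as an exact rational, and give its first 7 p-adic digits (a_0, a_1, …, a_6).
Σ a^n = 1/(1 − a) = 1/10751;  first 7 digits = (1, 0, 0, 4, 2, 1, 0)

v_5(a) = 3 ≥ 1, so the series converges in ℤ_5 to 1/(1 − a) = 1/(1 − (-10750)) = 1/10751. Expand this rational in ℤ_5: compute digits iteratively via d_i = x_i mod 5, x_{i+1} = (x_i − d_i)/5. The first 7 digits are (1, 0, 0, 4, 2, 1, 0).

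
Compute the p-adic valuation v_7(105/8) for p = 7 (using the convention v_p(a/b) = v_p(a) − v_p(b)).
v_7(105/8) = 1

Factor powers of 7 from the numerator and denominator of the reduced fraction: 105 = 7^1 · 15 and 8 = 7^0 · 8. Apply v_p(a/b) = v_p(a) − v_p(b): v_7(105/8) = 1 − 0 = 1.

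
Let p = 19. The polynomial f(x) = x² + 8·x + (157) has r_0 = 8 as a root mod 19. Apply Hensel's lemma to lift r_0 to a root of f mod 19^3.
r_2 = 5005 (mod 6859)

Hensel: r_{i+1} = r_i − f(r_i)·(f′(r_i))^{-1} mod 19^{i+2}, f′(x) = 2x + 8. Iterate:
  r_0 = 8 (mod 19)
  r_1 = 312 (mod 361)
  r_2 = 5005 (mod 6859)
Final: r = 5005 satisfies f(r) ≡ 0 mod 19^3.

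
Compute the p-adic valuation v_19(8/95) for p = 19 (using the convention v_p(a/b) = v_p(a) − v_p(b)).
v_19(8/95) = -1

Factor powers of 19 from the numerator and denominator of the reduced fraction: 8 = 19^0 · 8 and 95 = 19^1 · 5. Apply v_p(a/b) = v_p(a) − v_p(b): v_19(8/95) = 0 − 1 = -1.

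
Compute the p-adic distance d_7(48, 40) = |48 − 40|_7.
d_7(48, 40) = 1

Step 1 — x − y = 48 − 40 = 8. Step 2 — v_7(8) = 0 (factor: 8 = (7^0 · 8); the sign does not affect v_p). Step 3 — |x − y|_7 = 7^{0} = 1.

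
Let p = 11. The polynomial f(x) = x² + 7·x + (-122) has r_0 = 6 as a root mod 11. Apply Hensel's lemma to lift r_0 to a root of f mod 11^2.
r_1 = 72 (mod 121)

Hensel: r_{i+1} = r_i − f(r_i)·(f′(r_i))^{-1} mod 11^{i+2}, f′(x) = 2x + 7. Iterate:
  r_0 = 6 (mod 11)
  r_1 = 72 (mod 121)
Final: r = 72 satisfies f(r) ≡ 0 mod 11^2.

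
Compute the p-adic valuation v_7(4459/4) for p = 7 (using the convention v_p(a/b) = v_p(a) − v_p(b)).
v_7(4459/4) = 3

Factor powers of 7 from the numerator and denominator of the reduced fraction: 4459 = 7^3 · 13 and 4 = 7^0 · 4. Apply v_p(a/b) = v_p(a) − v_p(b): v_7(4459/4) = 3 − 0 = 3.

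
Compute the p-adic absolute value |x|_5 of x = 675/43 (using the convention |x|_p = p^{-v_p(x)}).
|675/43|_5 = 1/25

Step 1 — compute v_5(x) by factoring powers of 5 out of the numerator and denominator: v_5(675/43) = 2. Step 2 — apply |x|_p = p^{-v_p(x)} = 5^{-2} = 1/25.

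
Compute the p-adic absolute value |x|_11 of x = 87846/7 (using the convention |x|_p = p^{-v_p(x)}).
|87846/7|_11 = 1/14641

Step 1 — compute v_11(x) by factoring powers of 11 out of the numerator and denominator: v_11(87846/7) = 4. Step 2 — apply |x|_p = p^{-v_p(x)} = 11^{-4} = 1/14641.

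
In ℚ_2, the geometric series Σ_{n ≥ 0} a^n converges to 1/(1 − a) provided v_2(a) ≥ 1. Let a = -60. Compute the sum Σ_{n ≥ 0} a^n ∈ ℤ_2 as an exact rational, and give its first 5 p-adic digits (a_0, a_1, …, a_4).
Σ a^n = 1/(1 − a) = 1/61;  first 5 digits = (1, 0, 1, 0, 1)

v_2(a) = 2 ≥ 1, so the series converges in ℤ_2 to 1/(1 − a) = 1/(1 − (-60)) = 1/61. Expand this rational in ℤ_2: compute digits iteratively via d_i = x_i mod 2, x_{i+1} = (x_i − d_i)/2. The first 5 digits are (1, 0, 1, 0, 1).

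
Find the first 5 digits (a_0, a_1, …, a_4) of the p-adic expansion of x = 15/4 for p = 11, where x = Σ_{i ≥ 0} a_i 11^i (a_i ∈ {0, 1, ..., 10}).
(a_0, …, a_4) = (1, 3, 8, 2, 8)

v_11(15/4) = 0 (numerator and denominator both coprime to 11), so x ∈ ℤ_11^×. Compute digits iteratively via a_i = x_i mod 11, x_{i+1} = (x_i − a_i)/11, with x_0 = x:
  x_0 = 15/4;  a_0 = 1;  x_1 = (x_0 − 1)/11 = 1/4
  x_1 = 1/4;  a_1 = 3;  x_2 = (x_1 − 3)/11 = -1/4
  x_2 = -1/4;  a_2 = 8;  x_3 = (x_2 − 8)/11 = -3/4
  x_3 = -3/4;  a_3 = 2;  x_4 = (x_3 − 2)/11 = -1/4
  x_4 = -1/4;  a_4 = 8;  x_5 = (x_4 − 8)/11 = -3/4
Digits: (1, 3, 8, 2, 8).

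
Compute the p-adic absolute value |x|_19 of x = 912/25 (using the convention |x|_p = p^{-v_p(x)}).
|912/25|_19 = 1/19

Step 1 — compute v_19(x) by factoring powers of 19 out of the numerator and denominator: v_19(912/25) = 1. Step 2 — apply |x|_p = p^{-v_p(x)} = 19^{-1} = 1/19.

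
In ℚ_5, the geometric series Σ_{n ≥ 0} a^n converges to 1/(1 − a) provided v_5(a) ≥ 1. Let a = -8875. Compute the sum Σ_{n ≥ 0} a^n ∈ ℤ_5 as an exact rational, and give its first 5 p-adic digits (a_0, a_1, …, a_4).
Σ a^n = 1/(1 − a) = 1/8876;  first 5 digits = (1, 0, 0, 4, 0)

v_5(a) = 3 ≥ 1, so the series converges in ℤ_5 to 1/(1 − a) = 1/(1 − (-8875)) = 1/8876. Expand this rational in ℤ_5: compute digits iteratively via d_i = x_i mod 5, x_{i+1} = (x_i − d_i)/5. The first 5 digits are (1, 0, 0, 4, 0).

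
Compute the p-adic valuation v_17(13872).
v_17(13872) = 2

v_17(n) is the largest exponent k such that 17^k divides n. Factor out: 13872 = 17^2 · 48. (Sign doesn't affect v_p.) So v_17(13872) = 2.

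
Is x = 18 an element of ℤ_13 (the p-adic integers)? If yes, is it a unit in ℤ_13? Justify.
x ∈ ℤ_13^× (unit); v_13(x) = 0

ℤ_13 = {x ∈ ℚ_13 : v_13(x) ≥ 0} and ℤ_13^× = {x ∈ ℤ_13 : v_13(x) = 0}. Here v_13(18) = v_13(num) − v_13(den) = 0; compare against these criteria.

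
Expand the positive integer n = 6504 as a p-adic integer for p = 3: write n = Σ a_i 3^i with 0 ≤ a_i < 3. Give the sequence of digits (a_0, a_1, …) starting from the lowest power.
(a_0, a_1, …) = (0, 2, 2, 0, 2, 2, 2, 2)

Repeated division by 3 gives the digits low-to-high: 6504 = 2·3^1 + 2·3^2 + 2·3^4 + 2·3^5 + 2·3^6 + 2·3^7. Digit sequence: (0, 2, 2, 0, 2, 2, 2, 2).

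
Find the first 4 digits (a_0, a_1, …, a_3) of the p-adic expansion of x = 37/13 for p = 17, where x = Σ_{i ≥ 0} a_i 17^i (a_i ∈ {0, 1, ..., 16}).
(a_0, …, a_3) = (12, 6, 14, 7)

v_17(37/13) = 0 (numerator and denominator both coprime to 17), so x ∈ ℤ_17^×. Compute digits iteratively via a_i = x_i mod 17, x_{i+1} = (x_i − a_i)/17, with x_0 = x:
  x_0 = 37/13;  a_0 = 12;  x_1 = (x_0 − 12)/17 = -7/13
  x_1 = -7/13;  a_1 = 6;  x_2 = (x_1 − 6)/17 = -5/13
  x_2 = -5/13;  a_2 = 14;  x_3 = (x_2 − 14)/17 = -11/13
  x_3 = -11/13;  a_3 = 7;  x_4 = (x_3 − 7)/17 = -6/13
Digits: (12, 6, 14, 7).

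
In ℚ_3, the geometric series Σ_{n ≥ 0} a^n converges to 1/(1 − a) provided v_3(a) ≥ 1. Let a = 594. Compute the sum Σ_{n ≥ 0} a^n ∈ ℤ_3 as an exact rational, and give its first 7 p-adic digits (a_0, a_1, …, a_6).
Σ a^n = 1/(1 − a) = -1/593;  first 7 digits = (1, 0, 0, 1, 1, 2, 1)

v_3(a) = 3 ≥ 1, so the series converges in ℤ_3 to 1/(1 − a) = 1/(1 − 594) = -1/593. Expand this rational in ℤ_3: compute digits iteratively via d_i = x_i mod 3, x_{i+1} = (x_i − d_i)/3. The first 7 digits are (1, 0, 0, 1, 1, 2, 1).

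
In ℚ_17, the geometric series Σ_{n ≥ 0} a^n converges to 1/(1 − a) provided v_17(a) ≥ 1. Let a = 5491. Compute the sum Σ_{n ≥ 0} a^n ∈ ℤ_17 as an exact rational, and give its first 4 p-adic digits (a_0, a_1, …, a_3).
Σ a^n = 1/(1 − a) = -1/5490;  first 4 digits = (1, 0, 2, 1)

v_17(a) = 2 ≥ 1, so the series converges in ℤ_17 to 1/(1 − a) = 1/(1 − 5491) = -1/5490. Expand this rational in ℤ_17: compute digits iteratively via d_i = x_i mod 17, x_{i+1} = (x_i − d_i)/17. The first 4 digits are (1, 0, 2, 1).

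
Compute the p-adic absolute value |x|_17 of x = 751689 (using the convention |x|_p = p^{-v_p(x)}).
|751689|_17 = 1/83521

Step 1 — compute v_17(x) by factoring powers of 17 out of the numerator and denominator: v_17(751689) = 4. Step 2 — apply |x|_p = p^{-v_p(x)} = 17^{-4} = 1/83521.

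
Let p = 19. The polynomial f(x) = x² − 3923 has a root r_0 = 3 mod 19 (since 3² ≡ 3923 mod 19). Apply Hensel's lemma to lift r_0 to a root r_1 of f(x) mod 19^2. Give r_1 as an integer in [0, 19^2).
r_1 = 174 (mod 361)

Hensel's recurrence: r_{i+1} = r_i − f(r_i)·(f′(r_i))^{-1} mod 19^{i+2}, with f′(x) = 2x. Iterate:
  r_0 = 3 (mod 19)
  r_1 = 174 (mod 361)
Final: r_1 = 174, and one checks f(r_1) ≡ 0 mod 19^2.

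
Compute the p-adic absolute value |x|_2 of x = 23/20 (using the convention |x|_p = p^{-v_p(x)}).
|23/20|_2 = 4

Step 1 — compute v_2(x) by factoring powers of 2 out of the numerator and denominator: v_2(23/20) = -2. Step 2 — apply |x|_p = p^{-v_p(x)} = 2^{2} = 4.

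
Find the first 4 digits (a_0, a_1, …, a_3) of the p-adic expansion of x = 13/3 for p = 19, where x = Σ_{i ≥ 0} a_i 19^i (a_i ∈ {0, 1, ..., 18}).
(a_0, …, a_3) = (17, 12, 12, 12)

v_19(13/3) = 0 (numerator and denominator both coprime to 19), so x ∈ ℤ_19^×. Compute digits iteratively via a_i = x_i mod 19, x_{i+1} = (x_i − a_i)/19, with x_0 = x:
  x_0 = 13/3;  a_0 = 17;  x_1 = (x_0 − 17)/19 = -2/3
  x_1 = -2/3;  a_1 = 12;  x_2 = (x_1 − 12)/19 = -2/3
  x_2 = -2/3;  a_2 = 12;  x_3 = (x_2 − 12)/19 = -2/3
  x_3 = -2/3;  a_3 = 12;  x_4 = (x_3 − 12)/19 = -2/3
Digits: (17, 12, 12, 12).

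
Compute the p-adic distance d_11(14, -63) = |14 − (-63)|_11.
d_11(14, -63) = 1/11

Step 1 — x − y = 14 − (-63) = 77. Step 2 — v_11(77) = 1 (factor: 77 = (11^1 · 7); the sign does not affect v_p). Step 3 — |x − y|_11 = 11^{-1} = 1/11.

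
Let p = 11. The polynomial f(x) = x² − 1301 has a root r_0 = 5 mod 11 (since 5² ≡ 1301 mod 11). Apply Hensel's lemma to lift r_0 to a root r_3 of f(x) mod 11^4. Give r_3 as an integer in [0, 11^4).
r_3 = 2359 (mod 14641)

Hensel's recurrence: r_{i+1} = r_i − f(r_i)·(f′(r_i))^{-1} mod 11^{i+2}, with f′(x) = 2x. Iterate:
  r_0 = 5 (mod 11)
  r_1 = 60 (mod 121)
  r_2 = 1028 (mod 1331)
  r_3 = 2359 (mod 14641)
Final: r_3 = 2359, and one checks f(r_3) ≡ 0 mod 11^4.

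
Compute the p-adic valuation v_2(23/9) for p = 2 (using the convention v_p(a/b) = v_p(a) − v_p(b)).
v_2(23/9) = 0

Factor powers of 2 from the numerator and denominator of the reduced fraction: 23 = 2^0 · 23 and 9 = 2^0 · 9. Apply v_p(a/b) = v_p(a) − v_p(b): v_2(23/9) = 0 − 0 = 0.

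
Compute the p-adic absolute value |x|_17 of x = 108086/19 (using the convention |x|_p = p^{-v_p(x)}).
|108086/19|_17 = 1/4913

Step 1 — compute v_17(x) by factoring powers of 17 out of the numerator and denominator: v_17(108086/19) = 3. Step 2 — apply |x|_p = p^{-v_p(x)} = 17^{-3} = 1/4913.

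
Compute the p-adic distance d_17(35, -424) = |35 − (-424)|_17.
d_17(35, -424) = 1/17

Step 1 — x − y = 35 − (-424) = 459. Step 2 — v_17(459) = 1 (factor: 459 = (17^1 · 27); the sign does not affect v_p). Step 3 — |x − y|_17 = 17^{-1} = 1/17.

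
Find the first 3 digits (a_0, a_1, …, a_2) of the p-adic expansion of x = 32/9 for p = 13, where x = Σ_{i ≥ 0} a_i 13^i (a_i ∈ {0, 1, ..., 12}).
(a_0, …, a_2) = (5, 10, 5)

v_13(32/9) = 0 (numerator and denominator both coprime to 13), so x ∈ ℤ_13^×. Compute digits iteratively via a_i = x_i mod 13, x_{i+1} = (x_i − a_i)/13, with x_0 = x:
  x_0 = 32/9;  a_0 = 5;  x_1 = (x_0 − 5)/13 = -1/9
  x_1 = -1/9;  a_1 = 10;  x_2 = (x_1 − 10)/13 = -7/9
  x_2 = -7/9;  a_2 = 5;  x_3 = (x_2 − 5)/13 = -4/9
Digits: (5, 10, 5).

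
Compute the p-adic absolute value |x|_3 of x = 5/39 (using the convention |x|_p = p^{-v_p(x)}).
|5/39|_3 = 3

Step 1 — compute v_3(x) by factoring powers of 3 out of the numerator and denominator: v_3(5/39) = -1. Step 2 — apply |x|_p = p^{-v_p(x)} = 3^{1} = 3.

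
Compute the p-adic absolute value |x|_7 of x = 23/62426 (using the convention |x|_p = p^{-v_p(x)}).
|23/62426|_7 = 2401

Step 1 — compute v_7(x) by factoring powers of 7 out of the numerator and denominator: v_7(23/62426) = -4. Step 2 — apply |x|_p = p^{-v_p(x)} = 7^{4} = 2401.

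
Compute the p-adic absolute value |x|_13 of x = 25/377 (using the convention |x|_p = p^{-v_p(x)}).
|25/377|_13 = 13

Step 1 — compute v_13(x) by factoring powers of 13 out of the numerator and denominator: v_13(25/377) = -1. Step 2 — apply |x|_p = p^{-v_p(x)} = 13^{1} = 13.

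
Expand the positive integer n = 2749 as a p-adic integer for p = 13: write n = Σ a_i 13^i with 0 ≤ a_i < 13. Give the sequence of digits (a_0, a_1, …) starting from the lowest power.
(a_0, a_1, …) = (6, 3, 3, 1)

Repeated division by 13 gives the digits low-to-high: 2749 = 6 + 3·13^1 + 3·13^2 + 1·13^3. Digit sequence: (6, 3, 3, 1).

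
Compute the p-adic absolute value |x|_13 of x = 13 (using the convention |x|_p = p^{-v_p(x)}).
|13|_13 = 1/13

Step 1 — compute v_13(x) by factoring powers of 13 out of the numerator and denominator: v_13(13) = 1. Step 2 — apply |x|_p = p^{-v_p(x)} = 13^{-1} = 1/13.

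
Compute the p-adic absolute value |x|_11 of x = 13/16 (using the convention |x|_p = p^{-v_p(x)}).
|13/16|_11 = 1

Step 1 — compute v_11(x) by factoring powers of 11 out of the numerator and denominator: v_11(13/16) = 0. Step 2 — apply |x|_p = p^{-v_p(x)} = 11^{0} = 1.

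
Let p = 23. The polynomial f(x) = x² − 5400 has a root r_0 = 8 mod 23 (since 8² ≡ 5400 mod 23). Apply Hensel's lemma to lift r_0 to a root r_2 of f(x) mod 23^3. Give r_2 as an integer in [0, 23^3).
r_2 = 5367 (mod 12167)

Hensel's recurrence: r_{i+1} = r_i − f(r_i)·(f′(r_i))^{-1} mod 23^{i+2}, with f′(x) = 2x. Iterate:
  r_0 = 8 (mod 23)
  r_1 = 77 (mod 529)
  r_2 = 5367 (mod 12167)
Final: r_2 = 5367, and one checks f(r_2) ≡ 0 mod 23^3.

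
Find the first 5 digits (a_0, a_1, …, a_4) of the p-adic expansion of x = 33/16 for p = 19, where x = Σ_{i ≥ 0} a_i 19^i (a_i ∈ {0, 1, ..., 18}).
(a_0, …, a_4) = (8, 8, 15, 17, 5)

v_19(33/16) = 0 (numerator and denominator both coprime to 19), so x ∈ ℤ_19^×. Compute digits iteratively via a_i = x_i mod 19, x_{i+1} = (x_i − a_i)/19, with x_0 = x:
  x_0 = 33/16;  a_0 = 8;  x_1 = (x_0 − 8)/19 = -5/16
  x_1 = -5/16;  a_1 = 8;  x_2 = (x_1 − 8)/19 = -7/16
  x_2 = -7/16;  a_2 = 15;  x_3 = (x_2 − 15)/19 = -13/16
  x_3 = -13/16;  a_3 = 17;  x_4 = (x_3 − 17)/19 = -15/16
  x_4 = -15/16;  a_4 = 5;  x_5 = (x_4 − 5)/19 = -5/16
Digits: (8, 8, 15, 17, 5).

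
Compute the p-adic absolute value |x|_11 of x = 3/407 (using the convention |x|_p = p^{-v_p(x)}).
|3/407|_11 = 11

Step 1 — compute v_11(x) by factoring powers of 11 out of the numerator and denominator: v_11(3/407) = -1. Step 2 — apply |x|_p = p^{-v_p(x)} = 11^{1} = 11.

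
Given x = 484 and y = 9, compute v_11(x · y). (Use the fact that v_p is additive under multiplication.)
v_11(4356) = 2

v_p(x) = 2 (factor: 484 = 11^2 · 4); v_p(y) = 0 (factor: 9 = 11^0 · 9). Additivity: v_p(xy) = v_p(x) + v_p(y) = 2 + 0 = 2. (Direct check: xy = 4356 = 11^2 · (36).)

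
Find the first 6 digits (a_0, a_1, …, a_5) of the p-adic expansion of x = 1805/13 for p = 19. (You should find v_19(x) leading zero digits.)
(a_0, …, a_5) = (0, 0, 15, 8, 1, 16)

v_19(1805/13) = 2, so a_0 = ... = a_1 = 0. Factor out: x = 19^2 · u with u = 5/13 a unit in ℤ_19. Expand u iteratively via a_{v+i} = u_i mod 19, u_{i+1} = (u_i − a_{v+i})/19:
  u_0 = 5/13;  a_2 = 15;  u_1 = (u_0 − 15)/19 = -10/13
  u_1 = -10/13;  a_3 = 8;  u_2 = (u_1 − 8)/19 = -6/13
  u_2 = -6/13;  a_4 = 1;  u_3 = (u_2 − 1)/19 = -1/13
  u_3 = -1/13;  a_5 = 16;  u_4 = (u_3 − 16)/19 = -11/13
Digits: (0, 0, 15, 8, 1, 16).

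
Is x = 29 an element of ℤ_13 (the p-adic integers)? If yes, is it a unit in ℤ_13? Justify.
x ∈ ℤ_13^× (unit); v_13(x) = 0

ℤ_13 = {x ∈ ℚ_13 : v_13(x) ≥ 0} and ℤ_13^× = {x ∈ ℤ_13 : v_13(x) = 0}. Here v_13(29) = v_13(num) − v_13(den) = 0; compare against these criteria.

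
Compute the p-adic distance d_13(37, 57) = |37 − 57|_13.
d_13(37, 57) = 1

Step 1 — x − y = 37 − 57 = -20. Step 2 — v_13(-20) = 0 (factor: -20 = −(13^0 · 20); the sign does not affect v_p). Step 3 — |x − y|_13 = 13^{0} = 1.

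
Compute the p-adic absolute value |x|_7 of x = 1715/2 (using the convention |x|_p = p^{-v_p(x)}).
|1715/2|_7 = 1/343

Step 1 — compute v_7(x) by factoring powers of 7 out of the numerator and denominator: v_7(1715/2) = 3. Step 2 — apply |x|_p = p^{-v_p(x)} = 7^{-3} = 1/343.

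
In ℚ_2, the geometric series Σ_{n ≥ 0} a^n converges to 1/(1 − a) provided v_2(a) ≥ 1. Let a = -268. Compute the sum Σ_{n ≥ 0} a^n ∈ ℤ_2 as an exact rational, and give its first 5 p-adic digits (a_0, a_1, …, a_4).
Σ a^n = 1/(1 − a) = 1/269;  first 5 digits = (1, 0, 1, 0, 0)

v_2(a) = 2 ≥ 1, so the series converges in ℤ_2 to 1/(1 − a) = 1/(1 − (-268)) = 1/269. Expand this rational in ℤ_2: compute digits iteratively via d_i = x_i mod 2, x_{i+1} = (x_i − d_i)/2. The first 5 digits are (1, 0, 1, 0, 0).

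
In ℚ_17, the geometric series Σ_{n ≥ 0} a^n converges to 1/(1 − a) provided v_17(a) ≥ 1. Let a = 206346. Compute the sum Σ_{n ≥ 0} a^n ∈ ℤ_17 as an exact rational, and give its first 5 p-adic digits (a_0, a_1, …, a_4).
Σ a^n = 1/(1 − a) = -1/206345;  first 5 digits = (1, 0, 0, 8, 2)

v_17(a) = 3 ≥ 1, so the series converges in ℤ_17 to 1/(1 − a) = 1/(1 − 206346) = -1/206345. Expand this rational in ℤ_17: compute digits iteratively via d_i = x_i mod 17, x_{i+1} = (x_i − d_i)/17. The first 5 digits are (1, 0, 0, 8, 2).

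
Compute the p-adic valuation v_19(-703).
v_19(-703) = 1

v_19(n) is the largest exponent k such that 19^k divides n. Factor out: -703 = -19^1 · 37. (Sign doesn't affect v_p.) So v_19(-703) = 1.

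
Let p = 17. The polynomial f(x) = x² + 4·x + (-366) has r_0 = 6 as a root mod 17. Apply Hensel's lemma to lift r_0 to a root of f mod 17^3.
r_2 = 4613 (mod 4913)

Hensel: r_{i+1} = r_i − f(r_i)·(f′(r_i))^{-1} mod 17^{i+2}, f′(x) = 2x + 4. Iterate:
  r_0 = 6 (mod 17)
  r_1 = 278 (mod 289)
  r_2 = 4613 (mod 4913)
Final: r = 4613 satisfies f(r) ≡ 0 mod 17^3.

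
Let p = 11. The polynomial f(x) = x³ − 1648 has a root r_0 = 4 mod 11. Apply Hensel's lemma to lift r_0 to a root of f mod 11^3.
r_2 = 763 (mod 1331)

Hensel: r_{i+1} = r_i − f(r_i)/f′(r_i) mod 11^{i+2}, where f′(x) = 3x². Iterate:
  r_0 = 4 (mod 11)
  r_1 = 37 (mod 121)
  r_2 = 763 (mod 1331)
Final: r = 763 with f(r) ≡ 0 mod 11^3.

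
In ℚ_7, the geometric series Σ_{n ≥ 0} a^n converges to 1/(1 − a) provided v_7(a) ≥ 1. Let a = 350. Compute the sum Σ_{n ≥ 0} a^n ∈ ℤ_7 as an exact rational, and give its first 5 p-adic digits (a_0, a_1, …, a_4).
Σ a^n = 1/(1 − a) = -1/349;  first 5 digits = (1, 1, 1, 2, 3)

v_7(a) = 1 ≥ 1, so the series converges in ℤ_7 to 1/(1 − a) = 1/(1 − 350) = -1/349. Expand this rational in ℤ_7: compute digits iteratively via d_i = x_i mod 7, x_{i+1} = (x_i − d_i)/7. The first 5 digits are (1, 1, 1, 2, 3).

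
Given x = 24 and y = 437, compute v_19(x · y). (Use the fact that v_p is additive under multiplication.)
v_19(10488) = 1

v_p(x) = 0 (factor: 24 = 19^0 · 24); v_p(y) = 1 (factor: 437 = 19^1 · 23). Additivity: v_p(xy) = v_p(x) + v_p(y) = 0 + 1 = 1. (Direct check: xy = 10488 = 19^1 · (552).)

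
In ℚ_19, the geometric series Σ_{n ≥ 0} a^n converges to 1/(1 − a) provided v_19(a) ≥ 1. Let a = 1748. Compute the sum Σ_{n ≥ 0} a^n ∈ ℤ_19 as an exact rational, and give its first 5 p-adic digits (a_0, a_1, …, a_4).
Σ a^n = 1/(1 − a) = -1/1747;  first 5 digits = (1, 16, 13, 0, 10)

v_19(a) = 1 ≥ 1, so the series converges in ℤ_19 to 1/(1 − a) = 1/(1 − 1748) = -1/1747. Expand this rational in ℤ_19: compute digits iteratively via d_i = x_i mod 19, x_{i+1} = (x_i − d_i)/19. The first 5 digits are (1, 16, 13, 0, 10).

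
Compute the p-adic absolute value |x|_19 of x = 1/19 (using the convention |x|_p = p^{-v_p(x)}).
|1/19|_19 = 19

Step 1 — compute v_19(x) by factoring powers of 19 out of the numerator and denominator: v_19(1/19) = -1. Step 2 — apply |x|_p = p^{-v_p(x)} = 19^{1} = 19.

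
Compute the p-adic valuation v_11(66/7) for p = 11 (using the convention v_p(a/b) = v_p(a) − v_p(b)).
v_11(66/7) = 1

Factor powers of 11 from the numerator and denominator of the reduced fraction: 66 = 11^1 · 6 and 7 = 11^0 · 7. Apply v_p(a/b) = v_p(a) − v_p(b): v_11(66/7) = 1 − 0 = 1.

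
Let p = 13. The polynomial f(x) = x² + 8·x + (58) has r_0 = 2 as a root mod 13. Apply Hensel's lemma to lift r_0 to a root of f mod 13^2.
r_1 = 80 (mod 169)

Hensel: r_{i+1} = r_i − f(r_i)·(f′(r_i))^{-1} mod 13^{i+2}, f′(x) = 2x + 8. Iterate:
  r_0 = 2 (mod 13)
  r_1 = 80 (mod 169)
Final: r = 80 satisfies f(r) ≡ 0 mod 13^2.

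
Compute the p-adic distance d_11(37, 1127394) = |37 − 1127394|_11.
d_11(37, 1127394) = 1/161051

Step 1 — x − y = 37 − 1127394 = -1127357. Step 2 — v_11(-1127357) = 5 (factor: -1127357 = −(11^5 · 7); the sign does not affect v_p). Step 3 — |x − y|_11 = 11^{-5} = 1/161051.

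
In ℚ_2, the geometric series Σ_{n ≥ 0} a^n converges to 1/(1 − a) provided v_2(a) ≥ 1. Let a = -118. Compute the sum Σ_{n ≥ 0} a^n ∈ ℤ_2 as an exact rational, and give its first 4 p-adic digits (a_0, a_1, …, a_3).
Σ a^n = 1/(1 − a) = 1/119;  first 4 digits = (1, 1, 1, 0)

v_2(a) = 1 ≥ 1, so the series converges in ℤ_2 to 1/(1 − a) = 1/(1 − (-118)) = 1/119. Expand this rational in ℤ_2: compute digits iteratively via d_i = x_i mod 2, x_{i+1} = (x_i − d_i)/2. The first 4 digits are (1, 1, 1, 0).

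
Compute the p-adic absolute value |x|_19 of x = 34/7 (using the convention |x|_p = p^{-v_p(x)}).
|34/7|_19 = 1

Step 1 — compute v_19(x) by factoring powers of 19 out of the numerator and denominator: v_19(34/7) = 0. Step 2 — apply |x|_p = p^{-v_p(x)} = 19^{0} = 1.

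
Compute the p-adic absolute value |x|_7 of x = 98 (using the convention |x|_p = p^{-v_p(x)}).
|98|_7 = 1/49

Step 1 — compute v_7(x) by factoring powers of 7 out of the numerator and denominator: v_7(98) = 2. Step 2 — apply |x|_p = p^{-v_p(x)} = 7^{-2} = 1/49.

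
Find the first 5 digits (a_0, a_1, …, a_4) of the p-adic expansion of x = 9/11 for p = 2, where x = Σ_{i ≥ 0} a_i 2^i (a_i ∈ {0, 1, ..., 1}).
(a_0, …, a_4) = (1, 1, 0, 1, 1)

v_2(9/11) = 0 (numerator and denominator both coprime to 2), so x ∈ ℤ_2^×. Compute digits iteratively via a_i = x_i mod 2, x_{i+1} = (x_i − a_i)/2, with x_0 = x:
  x_0 = 9/11;  a_0 = 1;  x_1 = (x_0 − 1)/2 = -1/11
  x_1 = -1/11;  a_1 = 1;  x_2 = (x_1 − 1)/2 = -6/11
  x_2 = -6/11;  a_2 = 0;  x_3 = (x_2 − 0)/2 = -3/11
  x_3 = -3/11;  a_3 = 1;  x_4 = (x_3 − 1)/2 = -7/11
  x_4 = -7/11;  a_4 = 1;  x_5 = (x_4 − 1)/2 = -9/11
Digits: (1, 1, 0, 1, 1).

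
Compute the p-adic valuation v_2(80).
v_2(80) = 4

v_2(n) is the largest exponent k such that 2^k divides n. Factor out: 80 = 2^4 · 5. (Sign doesn't affect v_p.) So v_2(80) = 4.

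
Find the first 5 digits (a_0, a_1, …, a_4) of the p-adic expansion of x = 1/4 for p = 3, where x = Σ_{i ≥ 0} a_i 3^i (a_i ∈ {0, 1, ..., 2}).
(a_0, …, a_4) = (1, 2, 0, 2, 0)

v_3(1/4) = 0 (numerator and denominator both coprime to 3), so x ∈ ℤ_3^×. Compute digits iteratively via a_i = x_i mod 3, x_{i+1} = (x_i − a_i)/3, with x_0 = x:
  x_0 = 1/4;  a_0 = 1;  x_1 = (x_0 − 1)/3 = -1/4
  x_1 = -1/4;  a_1 = 2;  x_2 = (x_1 − 2)/3 = -3/4
  x_2 = -3/4;  a_2 = 0;  x_3 = (x_2 − 0)/3 = -1/4
  x_3 = -1/4;  a_3 = 2;  x_4 = (x_3 − 2)/3 = -3/4
  x_4 = -3/4;  a_4 = 0;  x_5 = (x_4 − 0)/3 = -1/4
Digits: (1, 2, 0, 2, 0).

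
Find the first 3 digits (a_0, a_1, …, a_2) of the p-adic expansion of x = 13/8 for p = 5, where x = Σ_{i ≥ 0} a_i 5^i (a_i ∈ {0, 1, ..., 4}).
(a_0, …, a_2) = (1, 2, 4)

v_5(13/8) = 0 (numerator and denominator both coprime to 5), so x ∈ ℤ_5^×. Compute digits iteratively via a_i = x_i mod 5, x_{i+1} = (x_i − a_i)/5, with x_0 = x:
  x_0 = 13/8;  a_0 = 1;  x_1 = (x_0 − 1)/5 = 1/8
  x_1 = 1/8;  a_1 = 2;  x_2 = (x_1 − 2)/5 = -3/8
  x_2 = -3/8;  a_2 = 4;  x_3 = (x_2 − 4)/5 = -7/8
Digits: (1, 2, 4).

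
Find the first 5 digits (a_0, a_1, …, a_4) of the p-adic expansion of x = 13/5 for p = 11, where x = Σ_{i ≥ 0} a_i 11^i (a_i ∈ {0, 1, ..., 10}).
(a_0, …, a_4) = (7, 4, 4, 4, 4)

v_11(13/5) = 0 (numerator and denominator both coprime to 11), so x ∈ ℤ_11^×. Compute digits iteratively via a_i = x_i mod 11, x_{i+1} = (x_i − a_i)/11, with x_0 = x:
  x_0 = 13/5;  a_0 = 7;  x_1 = (x_0 − 7)/11 = -2/5
  x_1 = -2/5;  a_1 = 4;  x_2 = (x_1 − 4)/11 = -2/5
  x_2 = -2/5;  a_2 = 4;  x_3 = (x_2 − 4)/11 = -2/5
  x_3 = -2/5;  a_3 = 4;  x_4 = (x_3 − 4)/11 = -2/5
  x_4 = -2/5;  a_4 = 4;  x_5 = (x_4 − 4)/11 = -2/5
Digits: (7, 4, 4, 4, 4).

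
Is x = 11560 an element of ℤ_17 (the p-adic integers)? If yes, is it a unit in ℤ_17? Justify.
x ∈ ℤ_17 but not a unit; v_17(x) = 2 > 0

ℤ_17 = {x ∈ ℚ_17 : v_17(x) ≥ 0} and ℤ_17^× = {x ∈ ℤ_17 : v_17(x) = 0}. Here v_17(11560) = v_17(num) − v_17(den) = 2; compare against these criteria.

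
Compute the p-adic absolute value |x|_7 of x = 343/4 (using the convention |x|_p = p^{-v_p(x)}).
|343/4|_7 = 1/343

Step 1 — compute v_7(x) by factoring powers of 7 out of the numerator and denominator: v_7(343/4) = 3. Step 2 — apply |x|_p = p^{-v_p(x)} = 7^{-3} = 1/343.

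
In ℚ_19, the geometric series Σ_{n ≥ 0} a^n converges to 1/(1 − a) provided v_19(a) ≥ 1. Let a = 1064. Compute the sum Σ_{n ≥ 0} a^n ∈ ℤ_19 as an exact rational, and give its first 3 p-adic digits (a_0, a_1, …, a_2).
Σ a^n = 1/(1 − a) = -1/1063;  first 3 digits = (1, 18, 3)

v_19(a) = 1 ≥ 1, so the series converges in ℤ_19 to 1/(1 − a) = 1/(1 − 1064) = -1/1063. Expand this rational in ℤ_19: compute digits iteratively via d_i = x_i mod 19, x_{i+1} = (x_i − d_i)/19. The first 3 digits are (1, 18, 3).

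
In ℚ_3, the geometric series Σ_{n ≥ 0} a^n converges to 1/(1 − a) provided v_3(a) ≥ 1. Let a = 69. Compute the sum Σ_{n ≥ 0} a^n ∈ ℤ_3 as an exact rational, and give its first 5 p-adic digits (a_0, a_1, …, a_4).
Σ a^n = 1/(1 − a) = -1/68;  first 5 digits = (1, 2, 2, 0, 0)

v_3(a) = 1 ≥ 1, so the series converges in ℤ_3 to 1/(1 − a) = 1/(1 − 69) = -1/68. Expand this rational in ℤ_3: compute digits iteratively via d_i = x_i mod 3, x_{i+1} = (x_i − d_i)/3. The first 5 digits are (1, 2, 2, 0, 0).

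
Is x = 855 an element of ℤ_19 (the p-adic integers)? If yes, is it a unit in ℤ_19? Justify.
x ∈ ℤ_19 but not a unit; v_19(x) = 1 > 0

ℤ_19 = {x ∈ ℚ_19 : v_19(x) ≥ 0} and ℤ_19^× = {x ∈ ℤ_19 : v_19(x) = 0}. Here v_19(855) = v_19(num) − v_19(den) = 1; compare against these criteria.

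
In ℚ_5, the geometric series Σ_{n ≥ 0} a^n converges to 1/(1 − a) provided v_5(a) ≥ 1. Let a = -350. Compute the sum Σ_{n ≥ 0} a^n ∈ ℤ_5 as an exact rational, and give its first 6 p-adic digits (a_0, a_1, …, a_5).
Σ a^n = 1/(1 − a) = 1/351;  first 6 digits = (1, 0, 1, 2, 0, 4)

v_5(a) = 2 ≥ 1, so the series converges in ℤ_5 to 1/(1 − a) = 1/(1 − (-350)) = 1/351. Expand this rational in ℤ_5: compute digits iteratively via d_i = x_i mod 5, x_{i+1} = (x_i − d_i)/5. The first 6 digits are (1, 0, 1, 2, 0, 4).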